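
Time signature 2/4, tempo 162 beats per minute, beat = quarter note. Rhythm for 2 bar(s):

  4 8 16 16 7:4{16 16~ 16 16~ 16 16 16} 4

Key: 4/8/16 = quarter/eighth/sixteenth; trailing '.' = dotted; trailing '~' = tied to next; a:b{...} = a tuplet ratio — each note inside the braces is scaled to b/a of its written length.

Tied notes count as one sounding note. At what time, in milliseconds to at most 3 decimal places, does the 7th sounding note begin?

1. 0.0ms @ 0 + 370.37ms (1)
2. 370.37ms @ 1 + 185.185ms (1/2)
3. 555.556ms @ 3/2 + 92.593ms (1/4)
4. 648.148ms @ 7/4 + 92.593ms (1/4)
5. 740.741ms @ 2 + 52.91ms (1/7)
6. 793.651ms @ 15/7 + 105.82ms (2/7)
7. 899.471ms @ 17/7 + 105.82ms (2/7)
8. 1005.291ms @ 19/7 + 52.91ms (1/7)
9. 1058.201ms @ 20/7 + 52.91ms (1/7)
10. 1111.111ms @ 3 + 370.37ms (1)

note 7 onset = 17/7b = 899.471ms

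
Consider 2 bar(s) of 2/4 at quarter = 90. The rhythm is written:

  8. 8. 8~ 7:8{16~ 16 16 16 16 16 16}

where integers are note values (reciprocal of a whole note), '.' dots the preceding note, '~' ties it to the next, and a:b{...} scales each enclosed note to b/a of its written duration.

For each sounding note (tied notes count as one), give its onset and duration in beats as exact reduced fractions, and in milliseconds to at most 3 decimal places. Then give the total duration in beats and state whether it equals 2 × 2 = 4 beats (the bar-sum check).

1) 0.0ms=0b +500.0ms=3/4b
2) 500.0ms=3/4b +500.0ms=3/4b
3) 1000.0ms=3/2b +714.286ms=15/14b
4) 1714.286ms=18/7b +190.476ms=2/7b
5) 1904.762ms=20/7b +190.476ms=2/7b
6) 2095.238ms=22/7b +190.476ms=2/7b
7) 2285.714ms=24/7b +190.476ms=2/7b
8) 2476.19ms=26/7b +190.476ms=2/7b
Σ=4b of 4 (90bpm 2/4) — PASS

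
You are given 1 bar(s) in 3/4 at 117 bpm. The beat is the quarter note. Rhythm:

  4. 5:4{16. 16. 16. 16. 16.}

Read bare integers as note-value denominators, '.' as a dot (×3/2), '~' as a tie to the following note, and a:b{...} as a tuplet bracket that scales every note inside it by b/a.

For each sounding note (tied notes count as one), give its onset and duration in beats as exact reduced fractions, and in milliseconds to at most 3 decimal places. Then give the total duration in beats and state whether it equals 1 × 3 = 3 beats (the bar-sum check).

1) 0.0ms=0b +769.231ms=3/2b
2) 769.231ms=3/2b +153.846ms=3/10b
3) 923.077ms=9/5b +153.846ms=3/10b
4) 1076.923ms=21/10b +153.846ms=3/10b
5) 1230.769ms=12/5b +153.846ms=3/10b
6) 1384.615ms=27/10b +153.846ms=3/10b
Σ=3b of 3 (117bpm 3/4) — PASS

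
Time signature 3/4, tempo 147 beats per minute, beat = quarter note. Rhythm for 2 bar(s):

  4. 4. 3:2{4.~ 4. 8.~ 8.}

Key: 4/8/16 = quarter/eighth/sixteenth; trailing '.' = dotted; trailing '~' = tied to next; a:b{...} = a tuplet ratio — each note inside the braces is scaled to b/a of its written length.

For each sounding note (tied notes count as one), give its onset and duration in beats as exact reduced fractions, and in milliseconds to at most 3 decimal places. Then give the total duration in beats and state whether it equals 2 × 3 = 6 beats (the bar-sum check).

1) 0.0ms=0b +612.245ms=3/2b
2) 612.245ms=3/2b +612.245ms=3/2b
3) 1224.49ms=3b +816.327ms=2b
4) 2040.816ms=5b +408.163ms=1b
Σ=6b of 6 (147bpm 3/4) — PASS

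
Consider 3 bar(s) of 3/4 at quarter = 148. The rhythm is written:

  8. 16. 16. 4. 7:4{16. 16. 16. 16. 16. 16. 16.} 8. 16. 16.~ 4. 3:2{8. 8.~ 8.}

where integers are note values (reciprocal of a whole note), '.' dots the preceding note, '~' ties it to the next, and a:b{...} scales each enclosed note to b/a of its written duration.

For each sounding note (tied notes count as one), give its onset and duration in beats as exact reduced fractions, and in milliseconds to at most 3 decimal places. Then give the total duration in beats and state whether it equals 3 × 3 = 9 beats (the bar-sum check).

1) 0.0ms=0b +304.054ms=3/4b
2) 304.054ms=3/4b +152.027ms=3/8b
3) 456.081ms=9/8b +152.027ms=3/8b
4) 608.108ms=3/2b +608.108ms=3/2b
5) 1216.216ms=3b +86.873ms=3/14b
6) 1303.089ms=45/14b +86.873ms=3/14b
7) 1389.961ms=24/7b +86.873ms=3/14b
8) 1476.834ms=51/14b +86.873ms=3/14b
9) 1563.707ms=27/7b +86.873ms=3/14b
10) 1650.579ms=57/14b +86.873ms=3/14b
11) 1737.452ms=30/7b +86.873ms=3/14b
12) 1824.324ms=9/2b +304.054ms=3/4b
13) 2128.378ms=21/4b +152.027ms=3/8b
14) 2280.405ms=45/8b +760.135ms=15/8b
15) 3040.541ms=15/2b +202.703ms=1/2b
16) 3243.243ms=8b +405.405ms=1b
Σ=9b of 9 (148bpm 3/4) — PASS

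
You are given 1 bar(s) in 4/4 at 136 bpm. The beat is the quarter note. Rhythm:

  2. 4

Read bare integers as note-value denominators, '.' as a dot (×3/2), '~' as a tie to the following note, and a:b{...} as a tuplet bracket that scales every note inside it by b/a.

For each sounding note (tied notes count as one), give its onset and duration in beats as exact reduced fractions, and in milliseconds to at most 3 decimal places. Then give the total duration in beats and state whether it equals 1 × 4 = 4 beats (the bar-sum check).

1) 0.0ms=0b +1323.529ms=3b
2) 1323.529ms=3b +441.176ms=1b
Σ=4b of 4 (136bpm 4/4) — PASS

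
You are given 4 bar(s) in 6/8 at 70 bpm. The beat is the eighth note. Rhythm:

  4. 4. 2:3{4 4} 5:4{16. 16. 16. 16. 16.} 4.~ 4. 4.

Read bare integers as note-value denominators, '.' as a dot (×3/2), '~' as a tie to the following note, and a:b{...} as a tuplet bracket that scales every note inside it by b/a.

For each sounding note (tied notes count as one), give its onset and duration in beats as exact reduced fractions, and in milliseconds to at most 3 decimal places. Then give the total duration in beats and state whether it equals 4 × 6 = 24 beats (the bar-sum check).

1) 0.0ms=0b +2571.429ms=3b
2) 2571.429ms=3b +2571.429ms=3b
3) 5142.857ms=6b +2571.429ms=3b
4) 7714.286ms=9b +2571.429ms=3b
5) 10285.714ms=12b +514.286ms=3/5b
6) 10800.0ms=63/5b +514.286ms=3/5b
7) 11314.286ms=66/5b +514.286ms=3/5b
8) 11828.571ms=69/5b +514.286ms=3/5b
9) 12342.857ms=72/5b +514.286ms=3/5b
10) 12857.143ms=15b +5142.857ms=6b
11) 18000.0ms=21b +2571.429ms=3b
Σ=24b of 24 (70bpm 6/8) — PASS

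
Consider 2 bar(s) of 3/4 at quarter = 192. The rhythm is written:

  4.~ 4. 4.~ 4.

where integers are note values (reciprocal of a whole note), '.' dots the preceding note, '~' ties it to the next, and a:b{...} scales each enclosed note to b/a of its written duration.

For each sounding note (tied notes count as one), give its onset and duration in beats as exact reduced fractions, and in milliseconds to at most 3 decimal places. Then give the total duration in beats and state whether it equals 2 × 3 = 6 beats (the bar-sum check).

1) 0.0ms=0b +937.5ms=3b
2) 937.5ms=3b +937.5ms=3b
Σ=6b of 6 (192bpm 3/4) — PASS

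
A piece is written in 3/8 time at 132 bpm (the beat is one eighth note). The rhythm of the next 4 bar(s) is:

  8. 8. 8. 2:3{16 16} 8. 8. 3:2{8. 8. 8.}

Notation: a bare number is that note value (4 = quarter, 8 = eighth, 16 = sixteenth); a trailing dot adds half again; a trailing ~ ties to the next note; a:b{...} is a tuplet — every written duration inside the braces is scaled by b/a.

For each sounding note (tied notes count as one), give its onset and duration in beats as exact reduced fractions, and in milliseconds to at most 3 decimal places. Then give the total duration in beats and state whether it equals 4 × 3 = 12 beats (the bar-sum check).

1) 0.0ms=0b +681.818ms=3/2b
2) 681.818ms=3/2b +681.818ms=3/2b
3) 1363.636ms=3b +681.818ms=3/2b
4) 2045.455ms=9/2b +340.909ms=3/4b
5) 2386.364ms=21/4b +340.909ms=3/4b
6) 2727.273ms=6b +681.818ms=3/2b
7) 3409.091ms=15/2b +681.818ms=3/2b
8) 4090.909ms=9b +454.545ms=1b
9) 4545.455ms=10b +454.545ms=1b
10) 5000.0ms=11b +454.545ms=1b
Σ=12b of 12 (132bpm 3/8) — PASS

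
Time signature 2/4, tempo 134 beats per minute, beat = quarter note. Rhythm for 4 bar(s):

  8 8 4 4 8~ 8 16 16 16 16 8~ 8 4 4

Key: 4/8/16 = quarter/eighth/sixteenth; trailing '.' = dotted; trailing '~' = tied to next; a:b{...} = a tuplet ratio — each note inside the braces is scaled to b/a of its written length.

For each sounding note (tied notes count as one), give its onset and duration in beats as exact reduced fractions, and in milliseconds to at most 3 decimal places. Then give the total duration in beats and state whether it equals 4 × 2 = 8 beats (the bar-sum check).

1) 0.0ms=0b +223.881ms=1/2b
2) 223.881ms=1/2b +223.881ms=1/2b
3) 447.761ms=1b +447.761ms=1b
4) 895.522ms=2b +447.761ms=1b
5) 1343.284ms=3b +447.761ms=1b
6) 1791.045ms=4b +111.94ms=1/4b
7) 1902.985ms=17/4b +111.94ms=1/4b
8) 2014.925ms=9/2b +111.94ms=1/4b
9) 2126.866ms=19/4b +111.94ms=1/4b
10) 2238.806ms=5b +447.761ms=1b
11) 2686.567ms=6b +447.761ms=1b
12) 3134.328ms=7b +447.761ms=1b
Σ=8b of 8 (134bpm 2/4) — PASS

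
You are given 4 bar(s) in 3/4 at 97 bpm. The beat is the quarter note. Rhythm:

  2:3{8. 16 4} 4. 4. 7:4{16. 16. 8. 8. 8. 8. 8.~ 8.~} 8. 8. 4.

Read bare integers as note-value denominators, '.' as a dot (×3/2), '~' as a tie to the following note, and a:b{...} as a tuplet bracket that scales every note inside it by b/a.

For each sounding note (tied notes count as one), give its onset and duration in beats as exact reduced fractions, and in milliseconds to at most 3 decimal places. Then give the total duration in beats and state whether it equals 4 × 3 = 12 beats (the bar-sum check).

1) 0.0ms=0b +695.876ms=9/8b
2) 695.876ms=9/8b +231.959ms=3/8b
3) 927.835ms=3/2b +927.835ms=3/2b
4) 1855.67ms=3b +927.835ms=3/2b
5) 2783.505ms=9/2b +927.835ms=3/2b
6) 3711.34ms=6b +132.548ms=3/14b
7) 3843.888ms=87/14b +132.548ms=3/14b
8) 3976.436ms=45/7b +265.096ms=3/7b
9) 4241.532ms=48/7b +265.096ms=3/7b
10) 4506.627ms=51/7b +265.096ms=3/7b
11) 4771.723ms=54/7b +265.096ms=3/7b
12) 5036.819ms=57/7b +994.109ms=45/28b
13) 6030.928ms=39/4b +463.918ms=3/4b
14) 6494.845ms=21/2b +927.835ms=3/2b
Σ=12b of 12 (97bpm 3/4) — PASS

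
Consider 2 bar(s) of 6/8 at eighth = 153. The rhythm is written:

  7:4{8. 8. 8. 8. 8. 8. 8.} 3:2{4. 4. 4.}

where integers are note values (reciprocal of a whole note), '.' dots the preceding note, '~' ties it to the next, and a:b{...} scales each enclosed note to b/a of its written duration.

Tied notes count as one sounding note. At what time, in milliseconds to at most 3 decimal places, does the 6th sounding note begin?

note 6 onset = 30/7b = 1680.672ms

1. 0.0ms @ 0 + 336.134ms (6/7)
2. 336.134ms @ 6/7 + 336.134ms (6/7)
3. 672.269ms @ 12/7 + 336.134ms (6/7)
4. 1008.403ms @ 18/7 + 336.134ms (6/7)
5. 1344.538ms @ 24/7 + 336.134ms (6/7)
6. 1680.672ms @ 30/7 + 336.134ms (6/7)
7. 2016.807ms @ 36/7 + 336.134ms (6/7)
8. 2352.941ms @ 6 + 784.314ms (2)
9. 3137.255ms @ 8 + 784.314ms (2)
10. 3921.569ms @ 10 + 784.314ms (2)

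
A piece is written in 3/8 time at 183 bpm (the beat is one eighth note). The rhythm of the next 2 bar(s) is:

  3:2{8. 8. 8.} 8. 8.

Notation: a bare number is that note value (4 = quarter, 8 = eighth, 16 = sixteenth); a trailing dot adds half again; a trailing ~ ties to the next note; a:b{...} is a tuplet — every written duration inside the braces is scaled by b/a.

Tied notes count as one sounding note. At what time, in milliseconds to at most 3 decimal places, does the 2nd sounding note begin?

1. 0.0ms @ 0 + 327.869ms (1)
2. 327.869ms @ 1 + 327.869ms (1)
3. 655.738ms @ 2 + 327.869ms (1)
4. 983.607ms @ 3 + 491.803ms (3/2)
5. 1475.41ms @ 9/2 + 491.803ms (3/2)

note 2 onset = 1b = 327.869ms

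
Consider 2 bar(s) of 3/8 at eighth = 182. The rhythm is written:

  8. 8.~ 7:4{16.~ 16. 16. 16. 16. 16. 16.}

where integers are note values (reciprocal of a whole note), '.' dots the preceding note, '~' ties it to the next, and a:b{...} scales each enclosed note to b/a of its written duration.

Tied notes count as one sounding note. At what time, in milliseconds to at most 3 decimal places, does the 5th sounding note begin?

1. 0.0ms @ 0 + 494.505ms (3/2)
2. 494.505ms @ 3/2 + 777.08ms (33/14)
3. 1271.586ms @ 27/7 + 141.287ms (3/7)
4. 1412.873ms @ 30/7 + 141.287ms (3/7)
5. 1554.16ms @ 33/7 + 141.287ms (3/7)
6. 1695.447ms @ 36/7 + 141.287ms (3/7)
7. 1836.735ms @ 39/7 + 141.287ms (3/7)

note 5 onset = 33/7b = 1554.16ms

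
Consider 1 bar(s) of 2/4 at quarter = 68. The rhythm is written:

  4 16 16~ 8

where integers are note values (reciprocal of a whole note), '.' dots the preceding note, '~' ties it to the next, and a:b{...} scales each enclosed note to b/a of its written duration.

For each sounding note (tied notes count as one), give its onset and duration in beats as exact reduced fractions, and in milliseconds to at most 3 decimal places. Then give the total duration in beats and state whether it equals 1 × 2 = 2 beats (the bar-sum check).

1) 0.0ms=0b +882.353ms=1b
2) 882.353ms=1b +220.588ms=1/4b
3) 1102.941ms=5/4b +661.765ms=3/4b
Σ=2b of 2 (68bpm 2/4) — PASS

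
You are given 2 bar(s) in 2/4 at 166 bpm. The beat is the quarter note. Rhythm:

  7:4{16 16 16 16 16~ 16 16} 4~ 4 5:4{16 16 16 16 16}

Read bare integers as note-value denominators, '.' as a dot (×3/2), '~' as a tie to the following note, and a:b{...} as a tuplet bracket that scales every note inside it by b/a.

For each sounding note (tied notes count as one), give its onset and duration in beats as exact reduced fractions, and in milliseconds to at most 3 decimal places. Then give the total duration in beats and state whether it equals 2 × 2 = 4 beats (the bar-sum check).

1) 0.0ms=0b +51.635ms=1/7b
2) 51.635ms=1/7b +51.635ms=1/7b
3) 103.27ms=2/7b +51.635ms=1/7b
4) 154.905ms=3/7b +51.635ms=1/7b
5) 206.54ms=4/7b +103.27ms=2/7b
6) 309.811ms=6/7b +51.635ms=1/7b
7) 361.446ms=1b +722.892ms=2b
8) 1084.337ms=3b +72.289ms=1/5b
9) 1156.627ms=16/5b +72.289ms=1/5b
10) 1228.916ms=17/5b +72.289ms=1/5b
11) 1301.205ms=18/5b +72.289ms=1/5b
12) 1373.494ms=19/5b +72.289ms=1/5b
Σ=4b of 4 (166bpm 2/4) — PASS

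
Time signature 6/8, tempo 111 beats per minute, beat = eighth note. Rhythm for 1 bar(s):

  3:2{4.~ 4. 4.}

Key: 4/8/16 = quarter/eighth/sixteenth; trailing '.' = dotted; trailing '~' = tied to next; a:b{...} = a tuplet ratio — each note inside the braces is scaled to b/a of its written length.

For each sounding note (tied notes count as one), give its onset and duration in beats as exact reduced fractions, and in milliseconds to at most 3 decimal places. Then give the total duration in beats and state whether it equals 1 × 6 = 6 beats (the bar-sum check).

1) 0.0ms=0b +2162.162ms=4b
2) 2162.162ms=4b +1081.081ms=2b
Σ=6b of 6 (111bpm 6/8) — PASS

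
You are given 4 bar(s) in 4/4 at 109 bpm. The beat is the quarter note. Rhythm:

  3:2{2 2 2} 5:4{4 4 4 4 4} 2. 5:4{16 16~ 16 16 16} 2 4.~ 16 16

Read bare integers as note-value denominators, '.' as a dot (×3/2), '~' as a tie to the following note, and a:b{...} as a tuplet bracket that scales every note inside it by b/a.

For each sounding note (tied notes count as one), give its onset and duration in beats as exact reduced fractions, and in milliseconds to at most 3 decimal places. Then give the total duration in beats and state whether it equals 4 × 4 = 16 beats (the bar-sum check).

1) 0.0ms=0b +733.945ms=4/3b
2) 733.945ms=4/3b +733.945ms=4/3b
3) 1467.89ms=8/3b +733.945ms=4/3b
4) 2201.835ms=4b +440.367ms=4/5b
5) 2642.202ms=24/5b +440.367ms=4/5b
6) 3082.569ms=28/5b +440.367ms=4/5b
7) 3522.936ms=32/5b +440.367ms=4/5b
8) 3963.303ms=36/5b +440.367ms=4/5b
9) 4403.67ms=8b +1651.376ms=3b
10) 6055.046ms=11b +110.092ms=1/5b
11) 6165.138ms=56/5b +220.183ms=2/5b
12) 6385.321ms=58/5b +110.092ms=1/5b
13) 6495.413ms=59/5b +110.092ms=1/5b
14) 6605.505ms=12b +1100.917ms=2b
15) 7706.422ms=14b +963.303ms=7/4b
16) 8669.725ms=63/4b +137.615ms=1/4b
Σ=16b of 16 (109bpm 4/4) — PASS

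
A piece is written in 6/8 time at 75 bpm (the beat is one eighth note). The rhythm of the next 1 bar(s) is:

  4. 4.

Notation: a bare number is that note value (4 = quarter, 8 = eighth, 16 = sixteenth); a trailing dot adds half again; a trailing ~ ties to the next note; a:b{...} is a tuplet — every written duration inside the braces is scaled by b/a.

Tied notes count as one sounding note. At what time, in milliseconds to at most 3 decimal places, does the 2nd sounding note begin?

note 2 onset = 3b = 2400.0ms

1. 0.0ms @ 0 + 2400.0ms (3)
2. 2400.0ms @ 3 + 2400.0ms (3)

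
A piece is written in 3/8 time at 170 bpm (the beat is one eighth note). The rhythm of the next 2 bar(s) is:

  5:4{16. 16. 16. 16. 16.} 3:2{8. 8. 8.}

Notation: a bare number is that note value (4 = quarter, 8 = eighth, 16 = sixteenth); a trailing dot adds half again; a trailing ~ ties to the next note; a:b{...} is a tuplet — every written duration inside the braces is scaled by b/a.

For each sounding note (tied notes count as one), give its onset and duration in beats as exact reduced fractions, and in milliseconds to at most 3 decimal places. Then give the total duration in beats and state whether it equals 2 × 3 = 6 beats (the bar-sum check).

1) 0.0ms=0b +211.765ms=3/5b
2) 211.765ms=3/5b +211.765ms=3/5b
3) 423.529ms=6/5b +211.765ms=3/5b
4) 635.294ms=9/5b +211.765ms=3/5b
5) 847.059ms=12/5b +211.765ms=3/5b
6) 1058.824ms=3b +352.941ms=1b
7) 1411.765ms=4b +352.941ms=1b
8) 1764.706ms=5b +352.941ms=1b
Σ=6b of 6 (170bpm 3/8) — PASS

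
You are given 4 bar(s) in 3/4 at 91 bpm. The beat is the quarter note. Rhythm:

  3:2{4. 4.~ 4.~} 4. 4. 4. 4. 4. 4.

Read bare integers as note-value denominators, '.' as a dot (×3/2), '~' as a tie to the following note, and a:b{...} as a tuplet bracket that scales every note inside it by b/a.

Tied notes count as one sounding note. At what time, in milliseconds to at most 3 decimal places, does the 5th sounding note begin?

1. 0.0ms @ 0 + 659.341ms (1)
2. 659.341ms @ 1 + 2307.692ms (7/2)
3. 2967.033ms @ 9/2 + 989.011ms (3/2)
4. 3956.044ms @ 6 + 989.011ms (3/2)
5. 4945.055ms @ 15/2 + 989.011ms (3/2)
6. 5934.066ms @ 9 + 989.011ms (3/2)
7. 6923.077ms @ 21/2 + 989.011ms (3/2)

note 5 onset = 15/2b = 4945.055ms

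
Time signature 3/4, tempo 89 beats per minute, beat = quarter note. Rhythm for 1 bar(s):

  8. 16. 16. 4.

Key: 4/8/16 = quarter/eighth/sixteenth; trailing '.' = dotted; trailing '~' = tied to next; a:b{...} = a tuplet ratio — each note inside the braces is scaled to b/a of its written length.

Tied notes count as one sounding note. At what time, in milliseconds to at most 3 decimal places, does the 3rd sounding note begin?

note 3 onset = 9/8b = 758.427ms

1. 0.0ms @ 0 + 505.618ms (3/4)
2. 505.618ms @ 3/4 + 252.809ms (3/8)
3. 758.427ms @ 9/8 + 252.809ms (3/8)
4. 1011.236ms @ 3/2 + 1011.236ms (3/2)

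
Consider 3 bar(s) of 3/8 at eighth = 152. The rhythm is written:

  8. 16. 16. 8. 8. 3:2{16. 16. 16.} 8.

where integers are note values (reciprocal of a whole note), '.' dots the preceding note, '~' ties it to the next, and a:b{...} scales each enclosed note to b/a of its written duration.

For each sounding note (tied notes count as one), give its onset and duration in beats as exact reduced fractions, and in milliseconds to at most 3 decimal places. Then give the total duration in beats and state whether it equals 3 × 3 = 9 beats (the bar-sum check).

1) 0.0ms=0b +592.105ms=3/2b
2) 592.105ms=3/2b +296.053ms=3/4b
3) 888.158ms=9/4b +296.053ms=3/4b
4) 1184.211ms=3b +592.105ms=3/2b
5) 1776.316ms=9/2b +592.105ms=3/2b
6) 2368.421ms=6b +197.368ms=1/2b
7) 2565.789ms=13/2b +197.368ms=1/2b
8) 2763.158ms=7b +197.368ms=1/2b
9) 2960.526ms=15/2b +592.105ms=3/2b
Σ=9b of 9 (152bpm 3/8) — PASS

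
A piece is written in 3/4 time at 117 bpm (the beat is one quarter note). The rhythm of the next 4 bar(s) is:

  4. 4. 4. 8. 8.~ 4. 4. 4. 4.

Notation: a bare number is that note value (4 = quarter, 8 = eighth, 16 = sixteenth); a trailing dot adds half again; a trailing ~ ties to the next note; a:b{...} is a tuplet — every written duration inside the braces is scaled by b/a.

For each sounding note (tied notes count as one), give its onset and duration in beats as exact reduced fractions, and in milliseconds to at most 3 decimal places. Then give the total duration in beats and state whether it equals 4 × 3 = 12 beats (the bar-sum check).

1) 0.0ms=0b +769.231ms=3/2b
2) 769.231ms=3/2b +769.231ms=3/2b
3) 1538.462ms=3b +769.231ms=3/2b
4) 2307.692ms=9/2b +384.615ms=3/4b
5) 2692.308ms=21/4b +1153.846ms=9/4b
6) 3846.154ms=15/2b +769.231ms=3/2b
7) 4615.385ms=9b +769.231ms=3/2b
8) 5384.615ms=21/2b +769.231ms=3/2b
Σ=12b of 12 (117bpm 3/4) — PASS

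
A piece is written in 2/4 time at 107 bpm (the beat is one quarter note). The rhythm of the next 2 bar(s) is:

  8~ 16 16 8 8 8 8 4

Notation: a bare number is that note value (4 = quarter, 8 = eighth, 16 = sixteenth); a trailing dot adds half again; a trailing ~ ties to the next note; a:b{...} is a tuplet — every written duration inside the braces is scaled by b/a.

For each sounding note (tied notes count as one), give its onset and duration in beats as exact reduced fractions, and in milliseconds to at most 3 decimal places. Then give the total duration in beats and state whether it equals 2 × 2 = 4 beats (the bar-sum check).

1) 0.0ms=0b +420.561ms=3/4b
2) 420.561ms=3/4b +140.187ms=1/4b
3) 560.748ms=1b +280.374ms=1/2b
4) 841.121ms=3/2b +280.374ms=1/2b
5) 1121.495ms=2b +280.374ms=1/2b
6) 1401.869ms=5/2b +280.374ms=1/2b
7) 1682.243ms=3b +560.748ms=1b
Σ=4b of 4 (107bpm 2/4) — PASS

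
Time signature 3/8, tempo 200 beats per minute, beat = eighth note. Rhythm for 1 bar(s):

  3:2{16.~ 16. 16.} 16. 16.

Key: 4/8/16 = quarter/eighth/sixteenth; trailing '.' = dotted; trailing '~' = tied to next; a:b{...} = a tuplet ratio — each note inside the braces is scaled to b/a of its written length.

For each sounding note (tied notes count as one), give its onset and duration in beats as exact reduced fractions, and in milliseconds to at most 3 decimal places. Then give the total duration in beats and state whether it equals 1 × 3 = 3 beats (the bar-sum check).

1) 0.0ms=0b +300.0ms=1b
2) 300.0ms=1b +150.0ms=1/2b
3) 450.0ms=3/2b +225.0ms=3/4b
4) 675.0ms=9/4b +225.0ms=3/4b
Σ=3b of 3 (200bpm 3/8) — PASS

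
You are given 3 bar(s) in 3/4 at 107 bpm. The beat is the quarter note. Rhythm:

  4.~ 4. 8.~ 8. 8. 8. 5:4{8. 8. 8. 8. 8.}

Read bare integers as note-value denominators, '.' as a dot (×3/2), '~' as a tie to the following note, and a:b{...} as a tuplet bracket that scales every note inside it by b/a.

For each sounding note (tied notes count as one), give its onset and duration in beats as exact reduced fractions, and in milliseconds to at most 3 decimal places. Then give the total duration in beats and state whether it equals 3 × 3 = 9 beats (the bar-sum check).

1) 0.0ms=0b +1682.243ms=3b
2) 1682.243ms=3b +841.121ms=3/2b
3) 2523.364ms=9/2b +420.561ms=3/4b
4) 2943.925ms=21/4b +420.561ms=3/4b
5) 3364.486ms=6b +336.449ms=3/5b
6) 3700.935ms=33/5b +336.449ms=3/5b
7) 4037.383ms=36/5b +336.449ms=3/5b
8) 4373.832ms=39/5b +336.449ms=3/5b
9) 4710.28ms=42/5b +336.449ms=3/5b
Σ=9b of 9 (107bpm 3/4) — PASS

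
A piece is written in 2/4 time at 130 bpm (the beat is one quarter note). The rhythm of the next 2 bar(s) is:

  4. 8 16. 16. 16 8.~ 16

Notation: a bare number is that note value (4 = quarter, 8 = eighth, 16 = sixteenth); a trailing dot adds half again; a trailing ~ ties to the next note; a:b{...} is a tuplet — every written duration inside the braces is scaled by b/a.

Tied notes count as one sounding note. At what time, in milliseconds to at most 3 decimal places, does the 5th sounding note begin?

note 5 onset = 11/4b = 1269.231ms

1. 0.0ms @ 0 + 692.308ms (3/2)
2. 692.308ms @ 3/2 + 230.769ms (1/2)
3. 923.077ms @ 2 + 173.077ms (3/8)
4. 1096.154ms @ 19/8 + 173.077ms (3/8)
5. 1269.231ms @ 11/4 + 115.385ms (1/4)
6. 1384.615ms @ 3 + 461.538ms (1)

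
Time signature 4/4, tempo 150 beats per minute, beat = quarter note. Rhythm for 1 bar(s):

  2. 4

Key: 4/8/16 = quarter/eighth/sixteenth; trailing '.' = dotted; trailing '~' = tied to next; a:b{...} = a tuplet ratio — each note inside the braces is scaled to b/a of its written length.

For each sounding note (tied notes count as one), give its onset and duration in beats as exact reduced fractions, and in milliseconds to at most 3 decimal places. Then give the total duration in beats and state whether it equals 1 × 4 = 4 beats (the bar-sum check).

1) 0.0ms=0b +1200.0ms=3b
2) 1200.0ms=3b +400.0ms=1b
Σ=4b of 4 (150bpm 4/4) — PASS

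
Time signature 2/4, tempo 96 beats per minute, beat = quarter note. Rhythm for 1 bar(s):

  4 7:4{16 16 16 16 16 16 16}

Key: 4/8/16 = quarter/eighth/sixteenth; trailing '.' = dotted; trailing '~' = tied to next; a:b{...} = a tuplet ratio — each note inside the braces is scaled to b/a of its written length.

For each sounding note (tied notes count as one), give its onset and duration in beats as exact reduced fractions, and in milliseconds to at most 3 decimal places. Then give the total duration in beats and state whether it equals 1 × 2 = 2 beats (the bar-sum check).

1) 0.0ms=0b +625.0ms=1b
2) 625.0ms=1b +89.286ms=1/7b
3) 714.286ms=8/7b +89.286ms=1/7b
4) 803.571ms=9/7b +89.286ms=1/7b
5) 892.857ms=10/7b +89.286ms=1/7b
6) 982.143ms=11/7b +89.286ms=1/7b
7) 1071.429ms=12/7b +89.286ms=1/7b
8) 1160.714ms=13/7b +89.286ms=1/7b
Σ=2b of 2 (96bpm 2/4) — PASS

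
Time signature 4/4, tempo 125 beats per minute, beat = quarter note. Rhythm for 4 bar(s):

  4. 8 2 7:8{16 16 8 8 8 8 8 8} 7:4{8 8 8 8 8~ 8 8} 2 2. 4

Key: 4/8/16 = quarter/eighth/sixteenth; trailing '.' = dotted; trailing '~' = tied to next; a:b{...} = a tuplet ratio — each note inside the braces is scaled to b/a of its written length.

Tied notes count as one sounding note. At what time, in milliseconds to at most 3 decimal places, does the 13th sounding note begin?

1. 0.0ms @ 0 + 720.0ms (3/2)
2. 720.0ms @ 3/2 + 240.0ms (1/2)
3. 960.0ms @ 2 + 960.0ms (2)
4. 1920.0ms @ 4 + 137.143ms (2/7)
5. 2057.143ms @ 30/7 + 137.143ms (2/7)
6. 2194.286ms @ 32/7 + 274.286ms (4/7)
7. 2468.571ms @ 36/7 + 274.286ms (4/7)
8. 2742.857ms @ 40/7 + 274.286ms (4/7)
9. 3017.143ms @ 44/7 + 274.286ms (4/7)
10. 3291.429ms @ 48/7 + 274.286ms (4/7)
11. 3565.714ms @ 52/7 + 274.286ms (4/7)
12. 3840.0ms @ 8 + 137.143ms (2/7)
13. 3977.143ms @ 58/7 + 137.143ms (2/7)
14. 4114.286ms @ 60/7 + 137.143ms (2/7)
15. 4251.429ms @ 62/7 + 137.143ms (2/7)
16. 4388.571ms @ 64/7 + 274.286ms (4/7)
17. 4662.857ms @ 68/7 + 137.143ms (2/7)
18. 4800.0ms @ 10 + 960.0ms (2)
19. 5760.0ms @ 12 + 1440.0ms (3)
20. 7200.0ms @ 15 + 480.0ms (1)

note 13 onset = 58/7b = 3977.143ms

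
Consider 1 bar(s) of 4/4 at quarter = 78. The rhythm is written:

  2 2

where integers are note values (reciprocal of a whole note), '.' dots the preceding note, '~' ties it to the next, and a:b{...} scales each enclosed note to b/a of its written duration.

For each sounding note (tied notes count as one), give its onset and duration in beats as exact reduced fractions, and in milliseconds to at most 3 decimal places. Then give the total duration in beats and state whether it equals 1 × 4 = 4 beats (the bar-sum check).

1) 0.0ms=0b +1538.462ms=2b
2) 1538.462ms=2b +1538.462ms=2b
Σ=4b of 4 (78bpm 4/4) — PASS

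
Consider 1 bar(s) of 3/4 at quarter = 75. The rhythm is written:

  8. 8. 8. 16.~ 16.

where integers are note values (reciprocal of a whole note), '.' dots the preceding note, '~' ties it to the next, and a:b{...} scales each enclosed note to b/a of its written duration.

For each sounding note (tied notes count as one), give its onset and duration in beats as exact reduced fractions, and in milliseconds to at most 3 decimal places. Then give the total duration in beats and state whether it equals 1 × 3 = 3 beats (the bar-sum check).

1) 0.0ms=0b +600.0ms=3/4b
2) 600.0ms=3/4b +600.0ms=3/4b
3) 1200.0ms=3/2b +600.0ms=3/4b
4) 1800.0ms=9/4b +600.0ms=3/4b
Σ=3b of 3 (75bpm 3/4) — PASS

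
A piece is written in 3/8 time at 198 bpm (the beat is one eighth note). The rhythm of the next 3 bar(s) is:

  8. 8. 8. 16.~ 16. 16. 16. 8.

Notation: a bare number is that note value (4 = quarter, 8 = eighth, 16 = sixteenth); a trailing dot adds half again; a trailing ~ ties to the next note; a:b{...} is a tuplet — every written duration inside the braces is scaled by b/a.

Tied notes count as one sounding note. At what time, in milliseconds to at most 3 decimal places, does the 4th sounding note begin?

1. 0.0ms @ 0 + 454.545ms (3/2)
2. 454.545ms @ 3/2 + 454.545ms (3/2)
3. 909.091ms @ 3 + 454.545ms (3/2)
4. 1363.636ms @ 9/2 + 454.545ms (3/2)
5. 1818.182ms @ 6 + 227.273ms (3/4)
6. 2045.455ms @ 27/4 + 227.273ms (3/4)
7. 2272.727ms @ 15/2 + 454.545ms (3/2)

note 4 onset = 9/2b = 1363.636ms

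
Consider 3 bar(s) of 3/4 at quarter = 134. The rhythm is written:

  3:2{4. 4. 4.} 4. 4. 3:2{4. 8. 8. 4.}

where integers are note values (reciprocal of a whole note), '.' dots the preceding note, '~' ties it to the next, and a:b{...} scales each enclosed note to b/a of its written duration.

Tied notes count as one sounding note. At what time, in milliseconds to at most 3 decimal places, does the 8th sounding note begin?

note 8 onset = 15/2b = 3358.209ms

1. 0.0ms @ 0 + 447.761ms (1)
2. 447.761ms @ 1 + 447.761ms (1)
3. 895.522ms @ 2 + 447.761ms (1)
4. 1343.284ms @ 3 + 671.642ms (3/2)
5. 2014.925ms @ 9/2 + 671.642ms (3/2)
6. 2686.567ms @ 6 + 447.761ms (1)
7. 3134.328ms @ 7 + 223.881ms (1/2)
8. 3358.209ms @ 15/2 + 223.881ms (1/2)
9. 3582.09ms @ 8 + 447.761ms (1)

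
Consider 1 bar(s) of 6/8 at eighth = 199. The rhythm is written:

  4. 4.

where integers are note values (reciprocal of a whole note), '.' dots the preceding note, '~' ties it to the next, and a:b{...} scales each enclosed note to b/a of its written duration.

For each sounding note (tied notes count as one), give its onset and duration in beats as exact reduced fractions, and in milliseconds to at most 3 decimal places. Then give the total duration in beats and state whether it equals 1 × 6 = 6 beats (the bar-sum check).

1) 0.0ms=0b +904.523ms=3b
2) 904.523ms=3b +904.523ms=3b
Σ=6b of 6 (199bpm 6/8) — PASS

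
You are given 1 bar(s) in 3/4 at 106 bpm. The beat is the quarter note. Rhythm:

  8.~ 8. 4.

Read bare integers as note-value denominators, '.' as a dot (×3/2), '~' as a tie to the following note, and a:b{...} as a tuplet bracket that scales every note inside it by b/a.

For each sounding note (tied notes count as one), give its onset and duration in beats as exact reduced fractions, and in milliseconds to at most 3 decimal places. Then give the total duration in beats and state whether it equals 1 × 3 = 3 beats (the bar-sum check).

1) 0.0ms=0b +849.057ms=3/2b
2) 849.057ms=3/2b +849.057ms=3/2b
Σ=3b of 3 (106bpm 3/4) — PASS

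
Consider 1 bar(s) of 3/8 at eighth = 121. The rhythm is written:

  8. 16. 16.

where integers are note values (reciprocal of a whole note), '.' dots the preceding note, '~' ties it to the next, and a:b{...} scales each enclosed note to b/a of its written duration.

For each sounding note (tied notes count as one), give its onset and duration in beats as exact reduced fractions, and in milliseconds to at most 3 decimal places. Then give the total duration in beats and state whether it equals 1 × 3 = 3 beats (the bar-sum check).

1) 0.0ms=0b +743.802ms=3/2b
2) 743.802ms=3/2b +371.901ms=3/4b
3) 1115.702ms=9/4b +371.901ms=3/4b
Σ=3b of 3 (121bpm 3/8) — PASS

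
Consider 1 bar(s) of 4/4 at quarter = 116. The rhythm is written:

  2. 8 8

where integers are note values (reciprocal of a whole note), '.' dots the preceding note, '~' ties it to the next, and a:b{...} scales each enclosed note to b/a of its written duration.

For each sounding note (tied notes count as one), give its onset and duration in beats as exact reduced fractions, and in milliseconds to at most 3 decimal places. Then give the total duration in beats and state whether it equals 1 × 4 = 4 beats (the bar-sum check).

1) 0.0ms=0b +1551.724ms=3b
2) 1551.724ms=3b +258.621ms=1/2b
3) 1810.345ms=7/2b +258.621ms=1/2b
Σ=4b of 4 (116bpm 4/4) — PASS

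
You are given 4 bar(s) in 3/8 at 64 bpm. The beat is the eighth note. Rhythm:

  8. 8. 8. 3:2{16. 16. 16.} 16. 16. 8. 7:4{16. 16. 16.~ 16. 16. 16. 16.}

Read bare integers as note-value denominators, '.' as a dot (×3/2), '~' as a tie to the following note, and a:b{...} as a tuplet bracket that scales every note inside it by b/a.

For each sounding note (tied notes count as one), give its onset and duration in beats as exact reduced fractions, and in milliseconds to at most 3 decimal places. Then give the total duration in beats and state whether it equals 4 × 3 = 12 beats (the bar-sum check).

1) 0.0ms=0b +1406.25ms=3/2b
2) 1406.25ms=3/2b +1406.25ms=3/2b
3) 2812.5ms=3b +1406.25ms=3/2b
4) 4218.75ms=9/2b +468.75ms=1/2b
5) 4687.5ms=5b +468.75ms=1/2b
6) 5156.25ms=11/2b +468.75ms=1/2b
7) 5625.0ms=6b +703.125ms=3/4b
8) 6328.125ms=27/4b +703.125ms=3/4b
9) 7031.25ms=15/2b +1406.25ms=3/2b
10) 8437.5ms=9b +401.786ms=3/7b
11) 8839.286ms=66/7b +401.786ms=3/7b
12) 9241.071ms=69/7b +803.571ms=6/7b
13) 10044.643ms=75/7b +401.786ms=3/7b
14) 10446.429ms=78/7b +401.786ms=3/7b
15) 10848.214ms=81/7b +401.786ms=3/7b
Σ=12b of 12 (64bpm 3/8) — PASS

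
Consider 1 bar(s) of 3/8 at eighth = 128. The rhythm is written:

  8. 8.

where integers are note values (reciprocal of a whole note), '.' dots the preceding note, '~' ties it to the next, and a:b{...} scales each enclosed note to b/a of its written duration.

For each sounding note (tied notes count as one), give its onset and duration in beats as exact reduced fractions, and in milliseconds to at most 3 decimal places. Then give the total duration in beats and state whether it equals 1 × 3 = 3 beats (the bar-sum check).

1) 0.0ms=0b +703.125ms=3/2b
2) 703.125ms=3/2b +703.125ms=3/2b
Σ=3b of 3 (128bpm 3/8) — PASS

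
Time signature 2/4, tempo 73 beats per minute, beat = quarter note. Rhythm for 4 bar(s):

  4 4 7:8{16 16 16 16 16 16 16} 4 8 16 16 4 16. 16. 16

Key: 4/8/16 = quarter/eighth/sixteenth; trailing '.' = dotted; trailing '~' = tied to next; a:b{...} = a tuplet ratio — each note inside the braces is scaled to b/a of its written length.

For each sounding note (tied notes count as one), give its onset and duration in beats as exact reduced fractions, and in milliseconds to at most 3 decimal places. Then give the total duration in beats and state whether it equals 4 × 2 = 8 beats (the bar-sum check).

1) 0.0ms=0b +821.918ms=1b
2) 821.918ms=1b +821.918ms=1b
3) 1643.836ms=2b +234.834ms=2/7b
4) 1878.669ms=16/7b +234.834ms=2/7b
5) 2113.503ms=18/7b +234.834ms=2/7b
6) 2348.337ms=20/7b +234.834ms=2/7b
7) 2583.17ms=22/7b +234.834ms=2/7b
8) 2818.004ms=24/7b +234.834ms=2/7b
9) 3052.838ms=26/7b +234.834ms=2/7b
10) 3287.671ms=4b +821.918ms=1b
11) 4109.589ms=5b +410.959ms=1/2b
12) 4520.548ms=11/2b +205.479ms=1/4b
13) 4726.027ms=23/4b +205.479ms=1/4b
14) 4931.507ms=6b +821.918ms=1b
15) 5753.425ms=7b +308.219ms=3/8b
16) 6061.644ms=59/8b +308.219ms=3/8b
17) 6369.863ms=31/4b +205.479ms=1/4b
Σ=8b of 8 (73bpm 2/4) — PASS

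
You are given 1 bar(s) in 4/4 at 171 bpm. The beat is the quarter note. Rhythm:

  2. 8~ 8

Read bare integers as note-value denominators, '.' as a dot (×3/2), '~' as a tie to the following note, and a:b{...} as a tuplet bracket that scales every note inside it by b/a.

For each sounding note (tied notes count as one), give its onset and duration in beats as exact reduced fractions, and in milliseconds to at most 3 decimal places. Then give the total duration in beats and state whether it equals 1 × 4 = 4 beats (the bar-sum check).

1) 0.0ms=0b +1052.632ms=3b
2) 1052.632ms=3b +350.877ms=1b
Σ=4b of 4 (171bpm 4/4) — PASS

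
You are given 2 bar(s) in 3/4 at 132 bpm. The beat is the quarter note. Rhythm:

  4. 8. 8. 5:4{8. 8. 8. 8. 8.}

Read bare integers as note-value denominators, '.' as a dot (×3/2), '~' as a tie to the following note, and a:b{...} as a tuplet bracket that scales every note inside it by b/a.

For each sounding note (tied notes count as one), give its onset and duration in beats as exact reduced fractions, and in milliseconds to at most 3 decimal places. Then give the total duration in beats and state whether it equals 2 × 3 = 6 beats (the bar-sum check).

1) 0.0ms=0b +681.818ms=3/2b
2) 681.818ms=3/2b +340.909ms=3/4b
3) 1022.727ms=9/4b +340.909ms=3/4b
4) 1363.636ms=3b +272.727ms=3/5b
5) 1636.364ms=18/5b +272.727ms=3/5b
6) 1909.091ms=21/5b +272.727ms=3/5b
7) 2181.818ms=24/5b +272.727ms=3/5b
8) 2454.545ms=27/5b +272.727ms=3/5b
Σ=6b of 6 (132bpm 3/4) — PASS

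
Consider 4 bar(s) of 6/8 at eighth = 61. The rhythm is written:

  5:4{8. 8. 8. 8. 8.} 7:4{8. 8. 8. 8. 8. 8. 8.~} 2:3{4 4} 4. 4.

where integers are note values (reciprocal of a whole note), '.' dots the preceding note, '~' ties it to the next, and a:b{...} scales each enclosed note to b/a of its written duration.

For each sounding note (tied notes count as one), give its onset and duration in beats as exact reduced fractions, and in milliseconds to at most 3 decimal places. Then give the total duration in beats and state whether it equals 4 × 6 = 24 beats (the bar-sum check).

1) 0.0ms=0b +1180.328ms=6/5b
2) 1180.328ms=6/5b +1180.328ms=6/5b
3) 2360.656ms=12/5b +1180.328ms=6/5b
4) 3540.984ms=18/5b +1180.328ms=6/5b
5) 4721.311ms=24/5b +1180.328ms=6/5b
6) 5901.639ms=6b +843.091ms=6/7b
7) 6744.731ms=48/7b +843.091ms=6/7b
8) 7587.822ms=54/7b +843.091ms=6/7b
9) 8430.913ms=60/7b +843.091ms=6/7b
10) 9274.005ms=66/7b +843.091ms=6/7b
11) 10117.096ms=72/7b +843.091ms=6/7b
12) 10960.187ms=78/7b +3793.911ms=27/7b
13) 14754.098ms=15b +2950.82ms=3b
14) 17704.918ms=18b +2950.82ms=3b
15) 20655.738ms=21b +2950.82ms=3b
Σ=24b of 24 (61bpm 6/8) — PASS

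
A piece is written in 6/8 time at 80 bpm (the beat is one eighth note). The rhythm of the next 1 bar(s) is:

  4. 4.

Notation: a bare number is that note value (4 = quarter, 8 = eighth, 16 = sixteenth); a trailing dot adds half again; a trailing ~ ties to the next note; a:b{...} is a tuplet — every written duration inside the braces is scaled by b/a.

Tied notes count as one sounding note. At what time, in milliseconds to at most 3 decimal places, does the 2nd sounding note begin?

1. 0.0ms @ 0 + 2250.0ms (3)
2. 2250.0ms @ 3 + 2250.0ms (3)

note 2 onset = 3b = 2250.0ms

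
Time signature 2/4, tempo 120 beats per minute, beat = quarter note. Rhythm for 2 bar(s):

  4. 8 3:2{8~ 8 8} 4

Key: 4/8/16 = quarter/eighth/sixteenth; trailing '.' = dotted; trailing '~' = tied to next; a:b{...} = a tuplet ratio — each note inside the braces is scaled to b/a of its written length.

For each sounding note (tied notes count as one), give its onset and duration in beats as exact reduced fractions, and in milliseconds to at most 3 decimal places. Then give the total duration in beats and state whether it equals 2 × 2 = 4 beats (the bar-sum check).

1) 0.0ms=0b +750.0ms=3/2b
2) 750.0ms=3/2b +250.0ms=1/2b
3) 1000.0ms=2b +333.333ms=2/3b
4) 1333.333ms=8/3b +166.667ms=1/3b
5) 1500.0ms=3b +500.0ms=1b
Σ=4b of 4 (120bpm 2/4) — PASS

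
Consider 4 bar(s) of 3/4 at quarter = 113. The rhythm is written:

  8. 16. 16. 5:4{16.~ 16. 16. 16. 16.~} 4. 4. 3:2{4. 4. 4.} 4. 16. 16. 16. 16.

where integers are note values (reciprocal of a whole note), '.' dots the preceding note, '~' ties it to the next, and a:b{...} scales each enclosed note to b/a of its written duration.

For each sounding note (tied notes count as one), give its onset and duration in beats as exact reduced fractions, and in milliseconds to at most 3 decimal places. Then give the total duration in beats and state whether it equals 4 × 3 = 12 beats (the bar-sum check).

1) 0.0ms=0b +398.23ms=3/4b
2) 398.23ms=3/4b +199.115ms=3/8b
3) 597.345ms=9/8b +199.115ms=3/8b
4) 796.46ms=3/2b +318.584ms=3/5b
5) 1115.044ms=21/10b +159.292ms=3/10b
6) 1274.336ms=12/5b +159.292ms=3/10b
7) 1433.628ms=27/10b +955.752ms=9/5b
8) 2389.381ms=9/2b +796.46ms=3/2b
9) 3185.841ms=6b +530.973ms=1b
10) 3716.814ms=7b +530.973ms=1b
11) 4247.788ms=8b +530.973ms=1b
12) 4778.761ms=9b +796.46ms=3/2b
13) 5575.221ms=21/2b +199.115ms=3/8b
14) 5774.336ms=87/8b +199.115ms=3/8b
15) 5973.451ms=45/4b +199.115ms=3/8b
16) 6172.566ms=93/8b +199.115ms=3/8b
Σ=12b of 12 (113bpm 3/4) — PASS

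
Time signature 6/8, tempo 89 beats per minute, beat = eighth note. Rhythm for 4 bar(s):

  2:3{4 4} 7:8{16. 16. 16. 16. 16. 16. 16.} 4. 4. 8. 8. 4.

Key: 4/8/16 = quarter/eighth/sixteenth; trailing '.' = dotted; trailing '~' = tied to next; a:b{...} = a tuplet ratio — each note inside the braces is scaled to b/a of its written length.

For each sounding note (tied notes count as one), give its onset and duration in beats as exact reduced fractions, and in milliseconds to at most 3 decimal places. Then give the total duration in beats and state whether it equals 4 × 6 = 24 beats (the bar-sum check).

1) 0.0ms=0b +2022.472ms=3b
2) 2022.472ms=3b +2022.472ms=3b
3) 4044.944ms=6b +577.849ms=6/7b
4) 4622.793ms=48/7b +577.849ms=6/7b
5) 5200.642ms=54/7b +577.849ms=6/7b
6) 5778.491ms=60/7b +577.849ms=6/7b
7) 6356.34ms=66/7b +577.849ms=6/7b
8) 6934.189ms=72/7b +577.849ms=6/7b
9) 7512.039ms=78/7b +577.849ms=6/7b
10) 8089.888ms=12b +2022.472ms=3b
11) 10112.36ms=15b +2022.472ms=3b
12) 12134.831ms=18b +1011.236ms=3/2b
13) 13146.067ms=39/2b +1011.236ms=3/2b
14) 14157.303ms=21b +2022.472ms=3b
Σ=24b of 24 (89bpm 6/8) — PASS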